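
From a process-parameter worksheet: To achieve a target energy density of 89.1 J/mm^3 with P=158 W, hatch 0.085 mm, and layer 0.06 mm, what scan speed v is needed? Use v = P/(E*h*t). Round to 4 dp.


v = 158 / (89.1*0.085*0.06) = 347.7036 mm/s


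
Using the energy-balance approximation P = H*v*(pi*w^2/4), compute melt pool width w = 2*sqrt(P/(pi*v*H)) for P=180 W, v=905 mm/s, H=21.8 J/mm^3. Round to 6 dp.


w = 2*sqrt(180/(pi*905*21.8)) = 0.10778 mm


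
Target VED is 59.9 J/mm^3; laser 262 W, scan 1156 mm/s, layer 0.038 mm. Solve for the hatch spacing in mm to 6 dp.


h = 262 / (59.9*1156*0.038) = 0.099571 mm


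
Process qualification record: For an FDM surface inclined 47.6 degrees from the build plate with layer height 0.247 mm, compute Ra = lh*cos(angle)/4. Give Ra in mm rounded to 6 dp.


Ra = 0.247 * cos(47.6) / 4 = 0.041638 mm


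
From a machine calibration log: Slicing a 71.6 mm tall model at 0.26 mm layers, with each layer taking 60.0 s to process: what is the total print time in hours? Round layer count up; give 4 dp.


Layers = ceil(71.6/0.26) = 276
t = 276 * 60.0 / 3600 = 4.6 hrs


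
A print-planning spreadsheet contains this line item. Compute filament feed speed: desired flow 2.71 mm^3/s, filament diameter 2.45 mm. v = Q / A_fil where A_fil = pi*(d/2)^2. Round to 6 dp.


A = pi*(2.45/2)^2 = 4.714352
v = 2.71 / 4.714352 = 0.57484 mm/s


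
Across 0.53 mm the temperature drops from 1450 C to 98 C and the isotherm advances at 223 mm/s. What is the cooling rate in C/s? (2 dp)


G = (1450-98)/0.53 = 2550.94339623 C/mm
CR = 2550.94339623 * 223 = 568860.38 C/s


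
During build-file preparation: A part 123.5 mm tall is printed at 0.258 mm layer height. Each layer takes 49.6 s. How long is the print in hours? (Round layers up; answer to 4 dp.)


Layers = ceil(123.5/0.258) = 479
t = 479 * 49.6 / 3600 = 6.5996 hrs


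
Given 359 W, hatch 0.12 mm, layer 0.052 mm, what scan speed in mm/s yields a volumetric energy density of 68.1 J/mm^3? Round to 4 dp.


v = 359 / (68.1*0.12*0.052) = 844.8172 mm/s


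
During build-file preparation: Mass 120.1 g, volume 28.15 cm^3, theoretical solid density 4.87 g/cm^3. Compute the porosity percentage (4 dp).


rho_part = 120.1 / 28.15 = 4.26642984 g/cm^3
Porosity = (1 - 4.26642984/4.87)*100 = 12.3936 %


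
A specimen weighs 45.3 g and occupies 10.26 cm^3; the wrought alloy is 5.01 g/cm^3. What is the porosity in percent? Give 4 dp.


rho_part = 45.3 / 10.26 = 4.41520468 g/cm^3
Porosity = (1 - 4.41520468/5.01)*100 = 11.8722 %


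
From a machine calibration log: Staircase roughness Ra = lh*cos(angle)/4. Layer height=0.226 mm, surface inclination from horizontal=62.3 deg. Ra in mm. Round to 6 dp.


Ra = 0.226 * cos(62.3) / 4 = 0.026264 mm


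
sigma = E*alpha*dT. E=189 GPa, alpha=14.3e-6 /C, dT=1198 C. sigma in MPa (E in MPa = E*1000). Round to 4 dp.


sigma = 189*1000 * 14.3e-6 * 1198 = 3237.8346 MPa


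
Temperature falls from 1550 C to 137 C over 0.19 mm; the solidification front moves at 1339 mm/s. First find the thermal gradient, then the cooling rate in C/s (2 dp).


G = (1550-137)/0.19 = 7436.84210526 C/mm
CR = 7436.84210526 * 1339 = 9957931.58 C/s


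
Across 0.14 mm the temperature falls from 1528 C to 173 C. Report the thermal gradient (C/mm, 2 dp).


G = (1528-173)/0.14 = 9678.57 C/mm


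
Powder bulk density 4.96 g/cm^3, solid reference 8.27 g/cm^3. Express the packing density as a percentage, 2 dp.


Packing = (4.96/8.27)*100 = 59.98 %


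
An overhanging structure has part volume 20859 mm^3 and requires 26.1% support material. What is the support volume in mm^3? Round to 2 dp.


V_support = 20859 * 0.261 = 5444.2 mm^3


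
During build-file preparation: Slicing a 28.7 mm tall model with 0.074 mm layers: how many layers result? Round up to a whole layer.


Layers = ceil(28.7/0.074) = 388


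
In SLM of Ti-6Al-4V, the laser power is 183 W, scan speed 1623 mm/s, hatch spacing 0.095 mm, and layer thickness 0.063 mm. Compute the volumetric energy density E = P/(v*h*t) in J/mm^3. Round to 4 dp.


E = 183 / (1623*0.095*0.063) = 18.8395 J/mm^3


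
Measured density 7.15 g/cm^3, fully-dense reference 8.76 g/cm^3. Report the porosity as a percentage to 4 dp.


Porosity = (1-7.15/8.76)*100 = 18.379 %


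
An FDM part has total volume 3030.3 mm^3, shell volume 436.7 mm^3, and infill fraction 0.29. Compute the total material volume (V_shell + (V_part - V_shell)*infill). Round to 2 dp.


V_infill = (3030.3 - 436.7) * 0.29 = 752.14
V_total = 436.7 + 752.14 = 1188.84 mm^3


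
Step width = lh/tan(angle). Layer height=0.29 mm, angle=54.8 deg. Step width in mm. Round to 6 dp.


step = 0.29 / tan(54.8) = 0.204572 mm


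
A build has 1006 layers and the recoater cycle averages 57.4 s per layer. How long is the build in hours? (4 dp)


t = 1006 * 57.4 / 3600 = 16.0401 hrs


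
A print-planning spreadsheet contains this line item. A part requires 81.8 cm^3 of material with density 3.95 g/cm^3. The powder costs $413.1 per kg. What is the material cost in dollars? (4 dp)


Mass = 81.8*3.95/1000 = 0.32311 kg
Cost = 0.32311 * 413.1 = 133.4767 $


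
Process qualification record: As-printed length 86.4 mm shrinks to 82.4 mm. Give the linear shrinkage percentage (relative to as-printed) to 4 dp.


Shrinkage = ((86.4-82.4)/86.4)*100 = 4.6296 %


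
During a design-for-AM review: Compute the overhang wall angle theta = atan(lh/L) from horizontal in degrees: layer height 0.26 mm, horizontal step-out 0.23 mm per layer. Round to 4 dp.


angle = atan(0.26/0.23) = 48.5035 degrees


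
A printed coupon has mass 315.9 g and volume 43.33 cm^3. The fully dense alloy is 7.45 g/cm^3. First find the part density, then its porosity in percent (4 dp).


rho_part = 315.9 / 43.33 = 7.29056081 g/cm^3
Porosity = (1 - 7.29056081/7.45)*100 = 2.1401 %


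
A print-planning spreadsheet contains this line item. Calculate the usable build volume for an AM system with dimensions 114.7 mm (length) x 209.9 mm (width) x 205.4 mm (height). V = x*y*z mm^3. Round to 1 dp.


V = 114.7 * 209.9 * 205.4 = 4945113.9 mm^3


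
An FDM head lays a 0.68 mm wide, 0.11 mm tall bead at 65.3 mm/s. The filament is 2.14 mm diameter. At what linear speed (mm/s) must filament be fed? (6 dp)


Q = 0.68 * 0.11 * 65.3 = 4.88444 mm^3/s
A_fil = pi*(2.14/2)^2 = 3.59680943 mm^2
v_feed = 4.88444 / 3.59680943 = 1.357992 mm/s


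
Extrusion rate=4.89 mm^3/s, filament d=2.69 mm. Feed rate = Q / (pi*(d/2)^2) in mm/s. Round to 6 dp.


A = pi*(2.69/2)^2 = 5.68322
v = 4.89 / 5.68322 = 0.860428 mm/s


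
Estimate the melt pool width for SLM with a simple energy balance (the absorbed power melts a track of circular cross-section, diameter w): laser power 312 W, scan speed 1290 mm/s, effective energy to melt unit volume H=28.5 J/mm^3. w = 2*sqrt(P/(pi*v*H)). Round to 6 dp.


w = 2*sqrt(312/(pi*1290*28.5)) = 0.103948 mm


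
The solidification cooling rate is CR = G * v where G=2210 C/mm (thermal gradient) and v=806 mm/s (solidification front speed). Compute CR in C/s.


CR = 2210 * 806 = 1781260 C/s


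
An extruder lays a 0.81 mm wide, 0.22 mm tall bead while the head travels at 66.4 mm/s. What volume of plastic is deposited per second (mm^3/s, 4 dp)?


Rate = 0.81 * 0.22 * 66.4 = 11.8325 mm^3/s


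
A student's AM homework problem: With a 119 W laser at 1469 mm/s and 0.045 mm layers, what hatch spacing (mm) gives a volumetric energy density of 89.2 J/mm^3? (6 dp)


h = 119 / (89.2*1469*0.045) = 0.020181 mm


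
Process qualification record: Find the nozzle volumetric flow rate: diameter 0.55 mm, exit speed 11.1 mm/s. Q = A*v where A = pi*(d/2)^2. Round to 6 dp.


A = pi*(0.55/2)^2 = 0.23758294 mm^2
Q = 0.23758294 * 11.1 = 2.637171 mm^3/s


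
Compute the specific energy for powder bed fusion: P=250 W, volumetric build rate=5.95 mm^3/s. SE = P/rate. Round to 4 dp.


SE = 250 / 5.95 = 42.0168 J/mm^3


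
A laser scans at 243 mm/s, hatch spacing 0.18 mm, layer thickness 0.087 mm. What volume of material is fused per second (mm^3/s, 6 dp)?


Rate = 243 * 0.18 * 0.087 = 3.80538 mm^3/s


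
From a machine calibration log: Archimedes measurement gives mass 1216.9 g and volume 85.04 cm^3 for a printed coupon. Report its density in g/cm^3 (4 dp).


rho = 1216.9 / 85.04 = 14.3097 g/cm^3


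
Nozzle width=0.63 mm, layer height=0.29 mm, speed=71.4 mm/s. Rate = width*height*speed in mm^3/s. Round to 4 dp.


Rate = 0.63 * 0.29 * 71.4 = 13.0448 mm^3/s


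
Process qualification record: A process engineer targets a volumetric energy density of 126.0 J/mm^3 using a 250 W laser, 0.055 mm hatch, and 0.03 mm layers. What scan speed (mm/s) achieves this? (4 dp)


v = 250 / (126.0*0.055*0.03) = 1202.5012 mm/s


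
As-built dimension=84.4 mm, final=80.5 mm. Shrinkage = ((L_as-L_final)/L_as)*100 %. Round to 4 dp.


Shrinkage = ((84.4-80.5)/84.4)*100 = 4.6209 %


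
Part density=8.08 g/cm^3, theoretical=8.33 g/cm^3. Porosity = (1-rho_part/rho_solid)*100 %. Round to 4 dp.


Porosity = (1-8.08/8.33)*100 = 3.0012 %


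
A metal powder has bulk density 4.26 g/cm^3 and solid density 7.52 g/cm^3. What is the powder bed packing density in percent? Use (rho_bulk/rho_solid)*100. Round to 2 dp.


Packing = (4.26/7.52)*100 = 56.65 %


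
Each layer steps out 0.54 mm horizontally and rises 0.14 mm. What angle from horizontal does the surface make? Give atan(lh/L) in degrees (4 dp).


angle = atan(0.14/0.54) = 14.5345 degrees


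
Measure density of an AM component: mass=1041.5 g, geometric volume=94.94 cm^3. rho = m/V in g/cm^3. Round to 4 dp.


rho = 1041.5 / 94.94 = 10.9701 g/cm^3


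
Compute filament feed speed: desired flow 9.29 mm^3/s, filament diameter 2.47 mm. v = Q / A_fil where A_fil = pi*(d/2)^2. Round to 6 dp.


A = pi*(2.47/2)^2 = 4.791636
v = 9.29 / 4.791636 = 1.938795 mm/s


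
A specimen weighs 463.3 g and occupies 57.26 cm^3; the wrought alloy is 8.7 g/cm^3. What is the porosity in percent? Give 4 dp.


rho_part = 463.3 / 57.26 = 8.09116312 g/cm^3
Porosity = (1 - 8.09116312/8.7)*100 = 6.9981 %


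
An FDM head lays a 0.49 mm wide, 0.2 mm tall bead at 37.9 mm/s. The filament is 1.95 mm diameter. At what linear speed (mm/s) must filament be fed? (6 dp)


Q = 0.49 * 0.2 * 37.9 = 3.7142 mm^3/s
A_fil = pi*(1.95/2)^2 = 2.98647652 mm^2
v_feed = 3.7142 / 2.98647652 = 1.243673 mm/s


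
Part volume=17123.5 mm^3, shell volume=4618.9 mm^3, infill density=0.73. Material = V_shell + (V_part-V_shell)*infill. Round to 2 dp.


V_infill = (17123.5 - 4618.9) * 0.73 = 9128.36
V_total = 4618.9 + 9128.36 = 13747.26 mm^3


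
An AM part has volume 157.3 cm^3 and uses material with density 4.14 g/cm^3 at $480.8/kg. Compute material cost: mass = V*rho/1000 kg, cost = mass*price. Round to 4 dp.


Mass = 157.3*4.14/1000 = 0.651222 kg
Cost = 0.651222 * 480.8 = 313.1075 $


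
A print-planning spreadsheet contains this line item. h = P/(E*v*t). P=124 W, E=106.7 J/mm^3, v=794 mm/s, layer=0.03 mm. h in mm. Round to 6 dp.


h = 124 / (106.7*794*0.03) = 0.048788 mm


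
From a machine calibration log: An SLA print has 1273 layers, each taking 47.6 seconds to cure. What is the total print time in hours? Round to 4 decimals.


t = 1273 * 47.6 / 3600 = 16.8319 hrs


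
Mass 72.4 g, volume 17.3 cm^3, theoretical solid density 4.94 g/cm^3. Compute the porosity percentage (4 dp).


rho_part = 72.4 / 17.3 = 4.1849711 g/cm^3
Porosity = (1 - 4.1849711/4.94)*100 = 15.284 %


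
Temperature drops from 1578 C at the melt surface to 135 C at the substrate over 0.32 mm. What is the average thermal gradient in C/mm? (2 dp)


G = (1578-135)/0.32 = 4509.38 C/mm


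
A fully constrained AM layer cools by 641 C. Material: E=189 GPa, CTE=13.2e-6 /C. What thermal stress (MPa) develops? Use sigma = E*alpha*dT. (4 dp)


sigma = 189*1000 * 13.2e-6 * 641 = 1599.1668 MPa


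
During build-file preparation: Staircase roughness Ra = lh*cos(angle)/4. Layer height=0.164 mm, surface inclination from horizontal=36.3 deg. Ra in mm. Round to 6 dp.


Ra = 0.164 * cos(36.3) / 4 = 0.033043 mm


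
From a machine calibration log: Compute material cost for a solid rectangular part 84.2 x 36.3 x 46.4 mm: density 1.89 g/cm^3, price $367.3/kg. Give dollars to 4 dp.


V = 84.2 * 36.3 * 46.4 = 141819.744 mm^3 = 141.819744 cm^3
Mass = 141.819744 * 1.89 / 1000 = 0.26803932 kg
Cost = 0.26803932 * 367.3 = 98.4508 $


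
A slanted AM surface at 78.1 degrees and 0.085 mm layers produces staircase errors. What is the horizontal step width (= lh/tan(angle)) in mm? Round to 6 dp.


step = 0.085 / tan(78.1) = 0.017912 mm


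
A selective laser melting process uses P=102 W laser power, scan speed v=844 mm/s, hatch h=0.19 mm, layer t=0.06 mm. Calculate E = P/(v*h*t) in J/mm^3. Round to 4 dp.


E = 102 / (844*0.19*0.06) = 10.6011 J/mm^3


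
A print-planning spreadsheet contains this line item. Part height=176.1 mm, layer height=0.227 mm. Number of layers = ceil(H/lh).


Layers = ceil(176.1/0.227) = 776


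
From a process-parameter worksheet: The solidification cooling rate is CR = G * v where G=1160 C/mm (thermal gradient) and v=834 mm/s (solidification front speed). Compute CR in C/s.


CR = 1160 * 834 = 967440 C/s


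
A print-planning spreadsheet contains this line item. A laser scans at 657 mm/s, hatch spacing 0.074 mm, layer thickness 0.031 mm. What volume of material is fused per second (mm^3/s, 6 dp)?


Rate = 657 * 0.074 * 0.031 = 1.507158 mm^3/s


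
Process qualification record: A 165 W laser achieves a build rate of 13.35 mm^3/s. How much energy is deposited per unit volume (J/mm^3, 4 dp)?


SE = 165 / 13.35 = 12.3596 J/mm^3


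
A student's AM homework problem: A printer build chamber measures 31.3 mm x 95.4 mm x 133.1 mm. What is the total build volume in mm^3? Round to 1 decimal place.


V = 31.3 * 95.4 * 133.1 = 397439.3 mm^3


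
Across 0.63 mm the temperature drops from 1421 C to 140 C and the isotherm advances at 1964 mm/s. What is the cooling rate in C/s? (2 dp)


G = (1421-140)/0.63 = 2033.33333333 C/mm
CR = 2033.33333333 * 1964 = 3993466.67 C/s


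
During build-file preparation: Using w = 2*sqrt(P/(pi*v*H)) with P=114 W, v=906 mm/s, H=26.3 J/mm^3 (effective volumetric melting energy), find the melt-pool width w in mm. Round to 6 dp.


w = 2*sqrt(114/(pi*906*26.3)) = 0.078049 mm


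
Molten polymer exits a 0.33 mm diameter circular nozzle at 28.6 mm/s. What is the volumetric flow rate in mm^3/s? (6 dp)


A = pi*(0.33/2)^2 = 0.08552986 mm^2
Q = 0.08552986 * 28.6 = 2.446154 mm^3/s


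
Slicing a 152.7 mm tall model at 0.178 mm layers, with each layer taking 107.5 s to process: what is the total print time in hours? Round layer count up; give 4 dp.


Layers = ceil(152.7/0.178) = 858
t = 858 * 107.5 / 3600 = 25.6208 hrs


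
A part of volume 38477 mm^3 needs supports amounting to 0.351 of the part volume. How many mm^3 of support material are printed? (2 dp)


V_support = 38477 * 0.351 = 13505.43 mm^3


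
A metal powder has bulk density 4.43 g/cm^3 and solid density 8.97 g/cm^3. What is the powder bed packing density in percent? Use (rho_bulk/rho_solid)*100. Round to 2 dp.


Packing = (4.43/8.97)*100 = 49.39 %


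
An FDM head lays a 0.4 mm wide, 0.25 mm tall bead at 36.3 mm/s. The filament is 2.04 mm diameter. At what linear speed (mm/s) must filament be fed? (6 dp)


Q = 0.4 * 0.25 * 36.3 = 3.63 mm^3/s
A_fil = pi*(2.04/2)^2 = 3.268513 mm^2
v_feed = 3.63 / 3.268513 = 1.110597 mm/s


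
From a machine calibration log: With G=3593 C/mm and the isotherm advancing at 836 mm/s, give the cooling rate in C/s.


CR = 3593 * 836 = 3003748 C/s


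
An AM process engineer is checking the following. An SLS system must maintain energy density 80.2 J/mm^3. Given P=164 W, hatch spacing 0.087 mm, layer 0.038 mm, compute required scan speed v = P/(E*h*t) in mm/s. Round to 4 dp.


v = 164 / (80.2*0.087*0.038) = 618.5383 mm/s


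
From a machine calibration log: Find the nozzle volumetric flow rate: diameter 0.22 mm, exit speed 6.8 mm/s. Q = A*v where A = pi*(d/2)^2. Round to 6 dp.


A = pi*(0.22/2)^2 = 0.03801327 mm^2
Q = 0.03801327 * 6.8 = 0.25849 mm^3/s


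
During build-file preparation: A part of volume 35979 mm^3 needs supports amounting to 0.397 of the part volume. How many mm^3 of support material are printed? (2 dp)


V_support = 35979 * 0.397 = 14283.66 mm^3


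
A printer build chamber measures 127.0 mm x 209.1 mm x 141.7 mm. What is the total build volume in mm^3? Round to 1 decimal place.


V = 127.0 * 209.1 * 141.7 = 3762942.7 mm^3


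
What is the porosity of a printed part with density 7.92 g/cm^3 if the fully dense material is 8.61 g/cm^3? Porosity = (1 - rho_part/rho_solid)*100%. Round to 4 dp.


Porosity = (1-7.92/8.61)*100 = 8.0139 %


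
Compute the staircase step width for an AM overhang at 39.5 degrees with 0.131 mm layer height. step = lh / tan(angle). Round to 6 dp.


step = 0.131 / tan(39.5) = 0.158916 mm


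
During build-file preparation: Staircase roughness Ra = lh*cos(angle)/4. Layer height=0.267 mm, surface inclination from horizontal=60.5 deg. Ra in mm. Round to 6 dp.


Ra = 0.267 * cos(60.5) / 4 = 0.032869 mm


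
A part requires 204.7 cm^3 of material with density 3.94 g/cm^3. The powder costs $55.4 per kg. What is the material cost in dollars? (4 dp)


Mass = 204.7*3.94/1000 = 0.806518 kg
Cost = 0.806518 * 55.4 = 44.6811 $


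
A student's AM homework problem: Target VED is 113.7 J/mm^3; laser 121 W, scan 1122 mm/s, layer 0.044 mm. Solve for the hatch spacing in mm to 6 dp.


h = 121 / (113.7*1122*0.044) = 0.021557 mm


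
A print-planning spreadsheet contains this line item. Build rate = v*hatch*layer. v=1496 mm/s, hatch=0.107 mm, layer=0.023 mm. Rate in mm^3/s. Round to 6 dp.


Rate = 1496 * 0.107 * 0.023 = 3.681656 mm^3/s


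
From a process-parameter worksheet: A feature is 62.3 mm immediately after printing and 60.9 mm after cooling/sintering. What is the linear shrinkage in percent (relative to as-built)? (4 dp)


Shrinkage = ((62.3-60.9)/62.3)*100 = 2.2472 %


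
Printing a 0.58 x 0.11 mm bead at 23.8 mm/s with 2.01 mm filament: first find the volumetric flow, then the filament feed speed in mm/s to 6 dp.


Q = 0.58 * 0.11 * 23.8 = 1.51844 mm^3/s
A_fil = pi*(2.01/2)^2 = 3.17308712 mm^2
v_feed = 1.51844 / 3.17308712 = 0.478537 mm/s


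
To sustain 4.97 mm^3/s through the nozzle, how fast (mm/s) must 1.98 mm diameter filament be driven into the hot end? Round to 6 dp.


A = pi*(1.98/2)^2 = 3.079075
v = 4.97 / 3.079075 = 1.614121 mm/s


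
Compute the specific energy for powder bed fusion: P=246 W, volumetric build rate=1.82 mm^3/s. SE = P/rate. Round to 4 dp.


SE = 246 / 1.82 = 135.1648 J/mm^3


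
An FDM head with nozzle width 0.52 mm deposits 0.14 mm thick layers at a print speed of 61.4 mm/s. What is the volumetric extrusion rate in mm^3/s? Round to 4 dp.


Rate = 0.52 * 0.14 * 61.4 = 4.4699 mm^3/s


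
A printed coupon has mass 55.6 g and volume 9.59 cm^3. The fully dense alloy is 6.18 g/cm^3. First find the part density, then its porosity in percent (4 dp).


rho_part = 55.6 / 9.59 = 5.79770594 g/cm^3
Porosity = (1 - 5.79770594/6.18)*100 = 6.186 %


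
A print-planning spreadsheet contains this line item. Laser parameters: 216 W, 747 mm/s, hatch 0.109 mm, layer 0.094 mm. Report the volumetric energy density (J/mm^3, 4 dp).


E = 216 / (747*0.109*0.094) = 28.2214 J/mm^3


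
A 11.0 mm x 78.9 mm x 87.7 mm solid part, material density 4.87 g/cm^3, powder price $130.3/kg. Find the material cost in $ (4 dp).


V = 11.0 * 78.9 * 87.7 = 76114.83 mm^3 = 76.11483 cm^3
Mass = 76.11483 * 4.87 / 1000 = 0.37067922 kg
Cost = 0.37067922 * 130.3 = 48.2995 $


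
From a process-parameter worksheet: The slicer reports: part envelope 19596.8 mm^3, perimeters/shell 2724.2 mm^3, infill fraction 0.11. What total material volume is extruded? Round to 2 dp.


V_infill = (19596.8 - 2724.2) * 0.11 = 1855.99
V_total = 2724.2 + 1855.99 = 4580.19 mm^3


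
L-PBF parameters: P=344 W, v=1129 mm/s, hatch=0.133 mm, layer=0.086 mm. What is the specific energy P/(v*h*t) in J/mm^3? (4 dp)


Build rate = 1129 * 0.133 * 0.086 = 12.913502 mm^3/s
SE = 344 / 12.913502 = 26.6388 J/mm^3


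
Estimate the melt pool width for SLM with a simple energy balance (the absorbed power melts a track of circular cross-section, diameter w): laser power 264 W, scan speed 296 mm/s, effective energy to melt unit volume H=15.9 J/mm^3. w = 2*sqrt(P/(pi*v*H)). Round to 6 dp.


w = 2*sqrt(264/(pi*296*15.9)) = 0.267247 mm


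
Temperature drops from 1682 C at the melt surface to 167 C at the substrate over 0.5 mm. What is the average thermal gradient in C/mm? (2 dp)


G = (1682-167)/0.5 = 3030.0 C/mm


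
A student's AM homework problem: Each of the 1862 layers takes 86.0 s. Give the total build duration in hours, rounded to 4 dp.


t = 1862 * 86.0 / 3600 = 44.4811 hrs


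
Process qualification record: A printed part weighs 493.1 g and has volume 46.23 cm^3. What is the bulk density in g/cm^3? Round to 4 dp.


rho = 493.1 / 46.23 = 10.6662 g/cm^3


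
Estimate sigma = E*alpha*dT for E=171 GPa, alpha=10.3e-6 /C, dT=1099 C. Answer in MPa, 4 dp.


sigma = 171*1000 * 10.3e-6 * 1099 = 1935.6687 MPa


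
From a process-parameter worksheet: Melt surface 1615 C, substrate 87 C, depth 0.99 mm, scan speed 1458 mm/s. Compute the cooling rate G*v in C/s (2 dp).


G = (1615-87)/0.99 = 1543.43434343 C/mm
CR = 1543.43434343 * 1458 = 2250327.27 C/s


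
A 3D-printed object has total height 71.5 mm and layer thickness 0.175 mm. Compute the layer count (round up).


Layers = ceil(71.5/0.175) = 409


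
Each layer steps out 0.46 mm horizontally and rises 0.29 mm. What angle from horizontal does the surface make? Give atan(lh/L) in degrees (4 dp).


angle = atan(0.29/0.46) = 32.2288 degrees


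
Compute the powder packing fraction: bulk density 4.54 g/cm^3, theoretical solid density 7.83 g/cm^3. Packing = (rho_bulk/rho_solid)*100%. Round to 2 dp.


Packing = (4.54/7.83)*100 = 57.98 %


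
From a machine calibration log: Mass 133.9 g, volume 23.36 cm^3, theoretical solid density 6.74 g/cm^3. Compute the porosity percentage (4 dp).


rho_part = 133.9 / 23.36 = 5.73202055 g/cm^3
Porosity = (1 - 5.73202055/6.74)*100 = 14.9552 %


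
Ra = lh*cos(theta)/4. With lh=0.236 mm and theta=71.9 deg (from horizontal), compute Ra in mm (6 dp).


Ra = 0.236 * cos(71.9) / 4 = 0.01833 mm


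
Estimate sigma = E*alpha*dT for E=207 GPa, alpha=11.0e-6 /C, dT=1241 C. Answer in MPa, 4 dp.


sigma = 207*1000 * 11.0e-6 * 1241 = 2825.757 MPa


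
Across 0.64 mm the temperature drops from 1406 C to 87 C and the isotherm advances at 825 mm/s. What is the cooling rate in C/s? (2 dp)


G = (1406-87)/0.64 = 2060.9375 C/mm
CR = 2060.9375 * 825 = 1700273.44 C/s


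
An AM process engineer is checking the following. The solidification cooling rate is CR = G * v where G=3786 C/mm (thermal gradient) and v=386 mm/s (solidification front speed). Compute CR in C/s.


CR = 3786 * 386 = 1461396 C/s


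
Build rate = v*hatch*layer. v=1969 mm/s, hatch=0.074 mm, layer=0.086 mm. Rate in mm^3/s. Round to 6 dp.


Rate = 1969 * 0.074 * 0.086 = 12.530716 mm^3/s


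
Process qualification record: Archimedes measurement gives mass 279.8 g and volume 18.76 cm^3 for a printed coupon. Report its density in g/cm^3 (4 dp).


rho = 279.8 / 18.76 = 14.9147 g/cm^3


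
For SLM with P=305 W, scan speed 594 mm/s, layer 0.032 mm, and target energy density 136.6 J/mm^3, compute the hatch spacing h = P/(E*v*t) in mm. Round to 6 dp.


h = 305 / (136.6*594*0.032) = 0.117466 mm


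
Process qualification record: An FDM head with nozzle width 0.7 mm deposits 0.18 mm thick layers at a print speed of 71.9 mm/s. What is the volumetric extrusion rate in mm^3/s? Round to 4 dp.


Rate = 0.7 * 0.18 * 71.9 = 9.0594 mm^3/s


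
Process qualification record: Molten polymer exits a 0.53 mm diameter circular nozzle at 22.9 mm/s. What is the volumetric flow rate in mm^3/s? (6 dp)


A = pi*(0.53/2)^2 = 0.22061834 mm^2
Q = 0.22061834 * 22.9 = 5.05216 mm^3/s


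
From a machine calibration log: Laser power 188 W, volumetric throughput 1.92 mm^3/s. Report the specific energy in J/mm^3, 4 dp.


SE = 188 / 1.92 = 97.9167 J/mm^3


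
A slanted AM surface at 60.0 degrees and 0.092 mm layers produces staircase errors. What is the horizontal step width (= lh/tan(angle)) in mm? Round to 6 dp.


step = 0.092 / tan(60.0) = 0.053116 mm


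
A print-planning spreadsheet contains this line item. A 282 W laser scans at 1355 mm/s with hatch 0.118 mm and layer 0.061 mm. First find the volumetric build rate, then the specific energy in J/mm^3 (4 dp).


Build rate = 1355 * 0.118 * 0.061 = 9.75329 mm^3/s
SE = 282 / 9.75329 = 28.9133 J/mm^3


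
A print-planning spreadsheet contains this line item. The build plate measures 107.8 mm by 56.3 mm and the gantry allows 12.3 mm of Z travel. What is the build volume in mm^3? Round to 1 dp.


V = 107.8 * 56.3 * 12.3 = 74650.4 mm^3


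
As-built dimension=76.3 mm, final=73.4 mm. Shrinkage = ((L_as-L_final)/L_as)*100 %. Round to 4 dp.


Shrinkage = ((76.3-73.4)/76.3)*100 = 3.8008 %


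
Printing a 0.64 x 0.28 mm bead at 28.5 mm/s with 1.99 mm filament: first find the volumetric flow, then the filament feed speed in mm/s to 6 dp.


Q = 0.64 * 0.28 * 28.5 = 5.1072 mm^3/s
A_fil = pi*(1.99/2)^2 = 3.11025527 mm^2
v_feed = 5.1072 / 3.11025527 = 1.642052 mm/s


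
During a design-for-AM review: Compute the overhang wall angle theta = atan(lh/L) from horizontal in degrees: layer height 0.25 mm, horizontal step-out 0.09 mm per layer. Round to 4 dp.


angle = atan(0.25/0.09) = 70.2011 degrees


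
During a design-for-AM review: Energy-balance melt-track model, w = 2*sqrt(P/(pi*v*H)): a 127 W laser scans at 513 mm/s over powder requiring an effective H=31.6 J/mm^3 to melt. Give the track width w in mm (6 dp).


w = 2*sqrt(127/(pi*513*31.6)) = 0.099875 mm


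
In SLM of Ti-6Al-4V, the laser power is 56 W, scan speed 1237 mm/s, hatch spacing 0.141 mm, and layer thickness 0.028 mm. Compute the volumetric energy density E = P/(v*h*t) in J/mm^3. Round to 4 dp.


E = 56 / (1237*0.141*0.028) = 11.4668 J/mm^3


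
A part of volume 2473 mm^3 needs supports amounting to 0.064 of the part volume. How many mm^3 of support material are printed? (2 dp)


V_support = 2473 * 0.064 = 158.27 mm^3


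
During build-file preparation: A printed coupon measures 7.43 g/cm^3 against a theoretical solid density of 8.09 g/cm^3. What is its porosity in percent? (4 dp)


Porosity = (1-7.43/8.09)*100 = 8.1582 %


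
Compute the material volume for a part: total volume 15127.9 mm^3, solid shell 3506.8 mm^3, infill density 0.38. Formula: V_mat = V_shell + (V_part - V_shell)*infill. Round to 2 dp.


V_infill = (15127.9 - 3506.8) * 0.38 = 4416.02
V_total = 3506.8 + 4416.02 = 7922.82 mm^3


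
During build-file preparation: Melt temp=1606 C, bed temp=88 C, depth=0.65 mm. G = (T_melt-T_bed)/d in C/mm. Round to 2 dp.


G = (1606-88)/0.65 = 2335.38 C/mm


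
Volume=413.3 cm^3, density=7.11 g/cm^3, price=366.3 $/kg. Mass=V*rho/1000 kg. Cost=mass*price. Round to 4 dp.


Mass = 413.3*7.11/1000 = 2.938563 kg
Cost = 2.938563 * 366.3 = 1076.3956 $


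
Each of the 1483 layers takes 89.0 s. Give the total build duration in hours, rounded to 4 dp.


t = 1483 * 89.0 / 3600 = 36.6631 hrs


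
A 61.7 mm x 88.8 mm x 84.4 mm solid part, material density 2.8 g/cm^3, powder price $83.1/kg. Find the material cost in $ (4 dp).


V = 61.7 * 88.8 * 84.4 = 462424.224 mm^3 = 462.424224 cm^3
Mass = 462.424224 * 2.8 / 1000 = 1.29478783 kg
Cost = 1.29478783 * 83.1 = 107.5969 $


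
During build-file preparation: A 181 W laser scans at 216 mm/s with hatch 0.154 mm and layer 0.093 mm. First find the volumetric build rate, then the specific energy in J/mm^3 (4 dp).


Build rate = 216 * 0.154 * 0.093 = 3.093552 mm^3/s
SE = 181 / 3.093552 = 58.5088 J/mm^3


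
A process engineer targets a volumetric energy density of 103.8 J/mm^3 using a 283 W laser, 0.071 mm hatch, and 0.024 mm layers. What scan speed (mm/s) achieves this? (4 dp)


v = 283 / (103.8*0.071*0.024) = 1599.9982 mm/s


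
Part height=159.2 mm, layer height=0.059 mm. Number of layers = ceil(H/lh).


Layers = ceil(159.2/0.059) = 2699


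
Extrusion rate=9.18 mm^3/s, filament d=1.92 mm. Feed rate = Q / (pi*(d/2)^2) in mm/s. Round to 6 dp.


A = pi*(1.92/2)^2 = 2.895292
v = 9.18 / 2.895292 = 3.170665 mm/s


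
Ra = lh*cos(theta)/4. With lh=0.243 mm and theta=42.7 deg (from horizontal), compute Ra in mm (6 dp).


Ra = 0.243 * cos(42.7) / 4 = 0.044646 mm


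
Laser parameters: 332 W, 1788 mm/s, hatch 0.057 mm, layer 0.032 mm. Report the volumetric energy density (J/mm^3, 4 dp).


E = 332 / (1788*0.057*0.032) = 101.7995 J/mm^3


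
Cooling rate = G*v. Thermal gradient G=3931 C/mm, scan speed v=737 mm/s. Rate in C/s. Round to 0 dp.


CR = 3931 * 737 = 2897147 C/s


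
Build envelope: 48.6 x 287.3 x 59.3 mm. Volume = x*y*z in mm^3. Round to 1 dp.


V = 48.6 * 287.3 * 59.3 = 827992.9 mm^3


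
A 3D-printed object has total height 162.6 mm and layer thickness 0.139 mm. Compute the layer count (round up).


Layers = ceil(162.6/0.139) = 1170


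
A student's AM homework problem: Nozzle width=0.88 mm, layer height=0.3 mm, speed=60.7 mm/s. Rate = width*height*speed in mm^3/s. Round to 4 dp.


Rate = 0.88 * 0.3 * 60.7 = 16.0248 mm^3/s


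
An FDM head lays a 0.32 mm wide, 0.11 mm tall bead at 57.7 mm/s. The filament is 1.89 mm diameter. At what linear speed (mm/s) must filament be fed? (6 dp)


Q = 0.32 * 0.11 * 57.7 = 2.03104 mm^3/s
A_fil = pi*(1.89/2)^2 = 2.80552078 mm^2
v_feed = 2.03104 / 2.80552078 = 0.723944 mm/s


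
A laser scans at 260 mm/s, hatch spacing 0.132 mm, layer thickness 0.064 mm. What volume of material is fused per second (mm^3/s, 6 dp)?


Rate = 260 * 0.132 * 0.064 = 2.19648 mm^3/s


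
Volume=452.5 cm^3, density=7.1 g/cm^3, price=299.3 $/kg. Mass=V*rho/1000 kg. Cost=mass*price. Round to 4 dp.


Mass = 452.5*7.1/1000 = 3.21275 kg
Cost = 3.21275 * 299.3 = 961.5761 $


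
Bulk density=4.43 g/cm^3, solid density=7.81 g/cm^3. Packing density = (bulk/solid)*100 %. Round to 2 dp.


Packing = (4.43/7.81)*100 = 56.72 %


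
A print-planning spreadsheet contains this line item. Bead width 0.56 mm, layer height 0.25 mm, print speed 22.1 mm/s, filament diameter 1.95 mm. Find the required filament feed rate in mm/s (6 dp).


Q = 0.56 * 0.25 * 22.1 = 3.094 mm^3/s
A_fil = pi*(1.95/2)^2 = 2.98647652 mm^2
v_feed = 3.094 / 2.98647652 = 1.036003 mm/s


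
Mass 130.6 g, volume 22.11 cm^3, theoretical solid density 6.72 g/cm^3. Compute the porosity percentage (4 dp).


rho_part = 130.6 / 22.11 = 5.90682949 g/cm^3
Porosity = (1 - 5.90682949/6.72)*100 = 12.1008 %


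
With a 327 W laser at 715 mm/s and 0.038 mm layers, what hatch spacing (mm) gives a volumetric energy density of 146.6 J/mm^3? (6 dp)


h = 327 / (146.6*715*0.038) = 0.082096 mm


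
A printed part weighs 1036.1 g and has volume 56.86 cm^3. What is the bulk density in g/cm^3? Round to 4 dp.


rho = 1036.1 / 56.86 = 18.2219 g/cm^3


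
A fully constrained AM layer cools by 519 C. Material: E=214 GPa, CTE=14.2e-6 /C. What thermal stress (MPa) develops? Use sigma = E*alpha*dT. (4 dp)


sigma = 214*1000 * 14.2e-6 * 519 = 1577.1372 MPa


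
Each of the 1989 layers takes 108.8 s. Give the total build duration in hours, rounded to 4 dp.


t = 1989 * 108.8 / 3600 = 60.112 hrs


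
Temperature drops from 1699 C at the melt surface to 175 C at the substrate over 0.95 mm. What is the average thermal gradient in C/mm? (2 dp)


G = (1699-175)/0.95 = 1604.21 C/mm


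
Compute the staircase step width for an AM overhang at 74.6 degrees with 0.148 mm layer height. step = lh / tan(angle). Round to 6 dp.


step = 0.148 / tan(74.6) = 0.040766 mm


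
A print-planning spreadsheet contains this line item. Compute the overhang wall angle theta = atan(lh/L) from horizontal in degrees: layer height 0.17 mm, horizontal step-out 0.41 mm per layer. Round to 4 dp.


angle = atan(0.17/0.41) = 22.5206 degrees


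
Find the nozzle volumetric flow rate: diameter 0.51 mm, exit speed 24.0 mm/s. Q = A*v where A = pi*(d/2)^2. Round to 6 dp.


A = pi*(0.51/2)^2 = 0.20428206 mm^2
Q = 0.20428206 * 24.0 = 4.902769 mm^3/s


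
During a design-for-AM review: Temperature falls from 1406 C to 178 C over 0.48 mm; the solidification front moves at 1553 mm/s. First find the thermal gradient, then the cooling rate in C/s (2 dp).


G = (1406-178)/0.48 = 2558.33333333 C/mm
CR = 2558.33333333 * 1553 = 3973091.67 C/s


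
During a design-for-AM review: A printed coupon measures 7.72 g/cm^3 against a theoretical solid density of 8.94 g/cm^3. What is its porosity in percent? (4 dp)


Porosity = (1-7.72/8.94)*100 = 13.6465 %


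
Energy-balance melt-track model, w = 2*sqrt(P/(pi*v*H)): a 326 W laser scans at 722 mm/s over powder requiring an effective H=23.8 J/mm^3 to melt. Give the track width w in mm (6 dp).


w = 2*sqrt(326/(pi*722*23.8)) = 0.15542 mm


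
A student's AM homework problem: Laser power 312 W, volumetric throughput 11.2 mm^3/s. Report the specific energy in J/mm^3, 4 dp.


SE = 312 / 11.2 = 27.8571 J/mm^3


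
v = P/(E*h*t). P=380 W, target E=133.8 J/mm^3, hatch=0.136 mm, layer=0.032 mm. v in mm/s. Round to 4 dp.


v = 380 / (133.8*0.136*0.032) = 652.5873 mm/s


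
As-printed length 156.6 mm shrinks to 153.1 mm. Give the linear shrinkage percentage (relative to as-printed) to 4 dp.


Shrinkage = ((156.6-153.1)/156.6)*100 = 2.235 %


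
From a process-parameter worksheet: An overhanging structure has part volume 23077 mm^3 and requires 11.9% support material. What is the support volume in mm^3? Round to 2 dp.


V_support = 23077 * 0.119 = 2746.16 mm^3


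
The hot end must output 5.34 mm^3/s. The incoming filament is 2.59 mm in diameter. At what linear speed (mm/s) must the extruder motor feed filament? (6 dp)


A = pi*(2.59/2)^2 = 5.268529
v = 5.34 / 5.268529 = 1.013566 mm/s


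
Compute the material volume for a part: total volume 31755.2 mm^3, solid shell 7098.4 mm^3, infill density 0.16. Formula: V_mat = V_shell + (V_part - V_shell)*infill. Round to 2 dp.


V_infill = (31755.2 - 7098.4) * 0.16 = 3945.09
V_total = 7098.4 + 3945.09 = 11043.49 mm^3


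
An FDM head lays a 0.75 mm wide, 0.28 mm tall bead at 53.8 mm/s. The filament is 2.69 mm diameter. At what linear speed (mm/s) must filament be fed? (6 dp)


Q = 0.75 * 0.28 * 53.8 = 11.298 mm^3/s
A_fil = pi*(2.69/2)^2 = 5.68321965 mm^2
v_feed = 11.298 / 5.68321965 = 1.987958 mm/s


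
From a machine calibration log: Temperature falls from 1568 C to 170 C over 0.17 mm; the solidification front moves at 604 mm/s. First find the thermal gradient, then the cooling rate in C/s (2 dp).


G = (1568-170)/0.17 = 8223.52941176 C/mm
CR = 8223.52941176 * 604 = 4967011.76 C/s


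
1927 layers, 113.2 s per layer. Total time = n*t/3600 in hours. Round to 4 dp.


t = 1927 * 113.2 / 3600 = 60.5934 hrs


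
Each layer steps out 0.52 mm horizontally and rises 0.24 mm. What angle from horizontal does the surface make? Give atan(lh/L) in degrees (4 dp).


angle = atan(0.24/0.52) = 24.7751 degrees


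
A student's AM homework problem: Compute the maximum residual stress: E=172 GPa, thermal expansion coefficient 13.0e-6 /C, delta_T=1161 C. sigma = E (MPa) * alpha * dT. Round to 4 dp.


sigma = 172*1000 * 13.0e-6 * 1161 = 2595.996 MPa


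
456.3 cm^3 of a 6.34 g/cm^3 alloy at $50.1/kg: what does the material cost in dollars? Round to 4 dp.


Mass = 456.3*6.34/1000 = 2.892942 kg
Cost = 2.892942 * 50.1 = 144.9364 $


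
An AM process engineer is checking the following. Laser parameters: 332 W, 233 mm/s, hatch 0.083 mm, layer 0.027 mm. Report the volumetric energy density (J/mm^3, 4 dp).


E = 332 / (233*0.083*0.027) = 635.829 J/mm^3


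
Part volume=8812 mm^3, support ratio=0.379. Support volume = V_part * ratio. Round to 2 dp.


V_support = 8812 * 0.379 = 3339.75 mm^3


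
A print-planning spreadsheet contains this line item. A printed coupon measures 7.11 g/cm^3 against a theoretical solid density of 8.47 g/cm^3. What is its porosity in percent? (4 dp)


Porosity = (1-7.11/8.47)*100 = 16.0567 %


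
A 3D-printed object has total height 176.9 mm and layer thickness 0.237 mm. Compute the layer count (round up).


Layers = ceil(176.9/0.237) = 747


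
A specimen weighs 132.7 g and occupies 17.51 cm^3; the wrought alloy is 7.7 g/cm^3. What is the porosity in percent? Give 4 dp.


rho_part = 132.7 / 17.51 = 7.57852656 g/cm^3
Porosity = (1 - 7.57852656/7.7)*100 = 1.5776 %


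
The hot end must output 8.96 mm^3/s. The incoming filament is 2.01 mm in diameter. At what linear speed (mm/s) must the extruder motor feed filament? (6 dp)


A = pi*(2.01/2)^2 = 3.173087
v = 8.96 / 3.173087 = 2.823749 mm/s


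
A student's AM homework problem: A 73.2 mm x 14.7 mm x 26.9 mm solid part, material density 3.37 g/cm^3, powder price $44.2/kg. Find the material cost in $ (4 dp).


V = 73.2 * 14.7 * 26.9 = 28945.476 mm^3 = 28.945476 cm^3
Mass = 28.945476 * 3.37 / 1000 = 0.09754625 kg
Cost = 0.09754625 * 44.2 = 4.3115 $


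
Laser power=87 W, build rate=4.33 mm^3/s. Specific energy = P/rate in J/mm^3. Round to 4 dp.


SE = 87 / 4.33 = 20.0924 J/mm^3


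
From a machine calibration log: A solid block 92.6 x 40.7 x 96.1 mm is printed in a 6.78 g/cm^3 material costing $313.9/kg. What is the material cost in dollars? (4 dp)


V = 92.6 * 40.7 * 96.1 = 362183.602 mm^3 = 362.183602 cm^3
Mass = 362.183602 * 6.78 / 1000 = 2.45560482 kg
Cost = 2.45560482 * 313.9 = 770.8144 $


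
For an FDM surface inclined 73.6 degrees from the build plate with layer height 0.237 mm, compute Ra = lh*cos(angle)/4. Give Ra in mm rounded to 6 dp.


Ra = 0.237 * cos(73.6) / 4 = 0.016729 mm


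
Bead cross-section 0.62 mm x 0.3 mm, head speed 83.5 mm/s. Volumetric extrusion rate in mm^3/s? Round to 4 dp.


Rate = 0.62 * 0.3 * 83.5 = 15.531 mm^3/s


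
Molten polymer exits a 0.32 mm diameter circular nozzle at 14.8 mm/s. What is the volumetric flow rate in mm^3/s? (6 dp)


A = pi*(0.32/2)^2 = 0.08042477 mm^2
Q = 0.08042477 * 14.8 = 1.190287 mm^3/s


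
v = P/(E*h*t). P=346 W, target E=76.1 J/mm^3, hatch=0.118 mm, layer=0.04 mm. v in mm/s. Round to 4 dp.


v = 346 / (76.1*0.118*0.04) = 963.2731 mm/s


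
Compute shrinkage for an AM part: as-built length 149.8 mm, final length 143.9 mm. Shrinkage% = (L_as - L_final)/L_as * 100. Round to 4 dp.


Shrinkage = ((149.8-143.9)/149.8)*100 = 3.9386 %


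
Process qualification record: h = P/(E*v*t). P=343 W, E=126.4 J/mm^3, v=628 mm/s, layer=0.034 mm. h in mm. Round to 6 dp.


h = 343 / (126.4*628*0.034) = 0.127089 mm


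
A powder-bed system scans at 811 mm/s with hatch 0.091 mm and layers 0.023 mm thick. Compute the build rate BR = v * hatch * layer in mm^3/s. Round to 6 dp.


Rate = 811 * 0.091 * 0.023 = 1.697423 mm^3/s


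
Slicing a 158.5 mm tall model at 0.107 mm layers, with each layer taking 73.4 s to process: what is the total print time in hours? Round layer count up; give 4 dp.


Layers = ceil(158.5/0.107) = 1482
t = 1482 * 73.4 / 3600 = 30.2163 hrs
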